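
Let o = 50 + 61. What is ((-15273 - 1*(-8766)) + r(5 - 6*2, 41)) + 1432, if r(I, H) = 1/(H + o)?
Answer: -771399/152 ≈ -5075.0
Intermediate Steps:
o = 111
r(I, H) = 1/(111 + H) (r(I, H) = 1/(H + 111) = 1/(111 + H))
((-15273 - 1*(-8766)) + r(5 - 6*2, 41)) + 1432 = ((-15273 - 1*(-8766)) + 1/(111 + 41)) + 1432 = ((-15273 + 8766) + 1/152) + 1432 = (-6507 + 1/152) + 1432 = -989063/152 + 1432 = -771399/152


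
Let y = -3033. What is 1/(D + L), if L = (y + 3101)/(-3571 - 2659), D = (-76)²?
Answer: 3115/17992206 ≈ 0.00017313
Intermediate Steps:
D = 5776
L = -34/3115 (L = (-3033 + 3101)/(-3571 - 2659) = 68/(-6230) = 68*(-1/6230) = -34/3115 ≈ -0.010915)
1/(D + L) = 1/(5776 - 34/3115) = 1/(17992206/3115) = 3115/17992206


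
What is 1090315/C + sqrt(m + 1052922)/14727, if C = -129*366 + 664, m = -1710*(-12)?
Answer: -11477/490 + sqrt(1073442)/14727 ≈ -23.352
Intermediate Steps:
m = 20520
C = -46550 (C = -47214 + 664 = -46550)
1090315/C + sqrt(m + 1052922)/14727 = 1090315/(-46550) + sqrt(20520 + 1052922)/14727 = 1090315*(-1/46550) + sqrt(1073442)*(1/14727) = -11477/490 + sqrt(1073442)/14727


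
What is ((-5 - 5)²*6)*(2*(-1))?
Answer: -1200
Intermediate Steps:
((-5 - 5)²*6)*(2*(-1)) = ((-10)²*6)*(-2) = (100*6)*(-2) = 600*(-2) = -1200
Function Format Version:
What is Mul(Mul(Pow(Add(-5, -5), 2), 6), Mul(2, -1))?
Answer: -1200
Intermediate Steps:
Mul(Mul(Pow(Add(-5, -5), 2), 6), Mul(2, -1)) = Mul(Mul(Pow(-10, 2), 6), -2) = Mul(Mul(100, 6), -2) = Mul(600, -2) = -1200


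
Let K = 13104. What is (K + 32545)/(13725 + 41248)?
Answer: 45649/54973 ≈ 0.83039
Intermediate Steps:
(K + 32545)/(13725 + 41248) = (13104 + 32545)/(13725 + 41248) = 45649/54973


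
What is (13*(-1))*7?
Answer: -91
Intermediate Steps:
(13*(-1))*7 = -13*7 = -91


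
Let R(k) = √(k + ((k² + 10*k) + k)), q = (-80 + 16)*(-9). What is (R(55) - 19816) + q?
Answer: -19240 + √3685 ≈ -19179.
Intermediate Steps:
q = 576 (q = -64*(-9) = 576)
R(k) = √(k² + 12*k) (R(k) = √(k + (k² + 11*k)) = √(k² + 12*k))
(R(55) - 19816) + q = (√(55*(12 + 55)) - 19816) + 576 = (√(55*67) - 19816) + 576 = (√3685 - 19816) + 576 = (-19816 + √3685) + 576 = -19240 + √3685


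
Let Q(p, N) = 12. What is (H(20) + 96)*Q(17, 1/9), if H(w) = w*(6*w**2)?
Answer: 577152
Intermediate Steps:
H(w) = 6*w**3
(H(20) + 96)*Q(17, 1/9) = (6*20**3 + 96)*12 = (6*8000 + 96)*12 = (48000 + 96)*12 = 48096*12 = 577152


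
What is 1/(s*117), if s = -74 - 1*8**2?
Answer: -1/16146 ≈ -6.1935e-5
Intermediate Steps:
s = -138 (s = -74 - 1*64 = -74 - 64 = -138)
1/(s*117) = 1/(-138*117) = 1/(-16146) = -1/16146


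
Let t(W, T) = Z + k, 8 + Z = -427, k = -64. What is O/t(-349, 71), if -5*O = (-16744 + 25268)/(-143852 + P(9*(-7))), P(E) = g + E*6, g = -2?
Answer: -2131/89964710 ≈ -2.3687e-5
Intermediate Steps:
P(E) = -2 + 6*E (P(E) = -2 + E*6 = -2 + 6*E)
Z = -435 (Z = -8 - 427 = -435)
O = 2131/180290 (O = -(-16744 + 25268)/(5*(-143852 + (-2 + 6*(9*(-7))))) = -8524/(5*(-143852 + (-2 + 6*(-63)))) = -8524/(5*(-143852 + (-2 - 378))) = -8524/(5*(-143852 - 380)) = -8524/(5*(-144232)) = -8524*(-1)/(5*144232) = -⅕*(-2131/36058) = 2131/180290 ≈ 0.011820)
t(W, T) = -499 (t(W, T) = -435 - 64 = -499)
O/t(-349, 71) = (2131/180290)/(-499) = (2131/180290)*(-1/499) = -2131/89964710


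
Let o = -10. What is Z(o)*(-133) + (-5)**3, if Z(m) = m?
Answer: 1205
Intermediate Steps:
Z(o)*(-133) + (-5)**3 = -10*(-133) + (-5)**3 = 1330 - 125 = 1205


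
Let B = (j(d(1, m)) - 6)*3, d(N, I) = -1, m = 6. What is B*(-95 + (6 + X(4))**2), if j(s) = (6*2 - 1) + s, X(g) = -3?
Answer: -1032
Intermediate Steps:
j(s) = 11 + s (j(s) = (12 - 1) + s = 11 + s)
B = 12 (B = ((11 - 1) - 6)*3 = (10 - 6)*3 = 4*3 = 12)
B*(-95 + (6 + X(4))**2) = 12*(-95 + (6 - 3)**2) = 12*(-95 + 3**2) = 12*(-95 + 9) = 12*(-86) = -1032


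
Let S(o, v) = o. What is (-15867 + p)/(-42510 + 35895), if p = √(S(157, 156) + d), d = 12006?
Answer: 1763/735 - √12163/6615 ≈ 2.3820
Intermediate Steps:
p = √12163 (p = √(157 + 12006) = √12163 ≈ 110.29)
(-15867 + p)/(-42510 + 35895) = (-15867 + √12163)/(-42510 + 35895) = (-15867 + √12163)/(-6615) = (-15867 + √12163)*(-1/6615) = 1763/735 - √12163/6615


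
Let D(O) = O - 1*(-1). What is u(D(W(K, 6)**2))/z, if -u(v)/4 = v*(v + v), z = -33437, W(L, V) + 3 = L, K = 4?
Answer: 32/33437 ≈ 0.00095702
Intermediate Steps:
W(L, V) = -3 + L
D(O) = 1 + O (D(O) = O + 1 = 1 + O)
u(v) = -8*v**2 (u(v) = -4*v*(v + v) = -4*v*2*v = -8*v**2)
u(D(W(K, 6)**2))/z = -8*(1 + (-3 + 4)**2)**2/(-33437) = -8*(1 + 1**2)**2*(-1/33437) = -8*(1 + 1)**2*(-1/33437) = -8*2**2*(-1/33437) = -8*4*(-1/33437) = -32*(-1/33437) = 32/33437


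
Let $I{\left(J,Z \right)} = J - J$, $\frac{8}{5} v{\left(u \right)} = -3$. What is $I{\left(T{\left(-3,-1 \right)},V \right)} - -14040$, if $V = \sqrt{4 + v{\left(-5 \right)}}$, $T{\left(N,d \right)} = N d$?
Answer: $14040$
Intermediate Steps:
$v{\left(u \right)} = - \frac{15}{8}$ ($v{\left(u \right)} = \frac{5}{8} \left(-3\right) = - \frac{15}{8}$)
$V = \frac{\sqrt{34}}{4}$ ($V = \sqrt{4 - \frac{15}{8}} = \sqrt{\frac{17}{8}} = \frac{\sqrt{34}}{4} \approx 1.4577$)
$I{\left(J,Z \right)} = 0$
$I{\left(T{\left(-3,-1 \right)},V \right)} - -14040 = 0 - -14040 = 0 + 14040 = 14040$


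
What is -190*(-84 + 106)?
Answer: -4180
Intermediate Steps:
-190*(-84 + 106) = -190*22 = -4180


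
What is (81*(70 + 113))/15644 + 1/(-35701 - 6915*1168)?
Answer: 184455510745/194671933568 ≈ 0.94752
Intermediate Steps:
(81*(70 + 113))/15644 + 1/(-35701 - 6915*1168) = (81*183)*(1/15644) + (1/1168)/(-42616) = 14823*(1/15644) - 1/42616*1/1168 = 14823/15644 - 1/49775488 = 184455510745/194671933568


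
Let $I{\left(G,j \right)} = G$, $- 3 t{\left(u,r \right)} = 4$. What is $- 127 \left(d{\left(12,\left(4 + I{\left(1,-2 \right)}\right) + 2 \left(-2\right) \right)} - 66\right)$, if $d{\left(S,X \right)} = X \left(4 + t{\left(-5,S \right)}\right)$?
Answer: $\frac{24130}{3} \approx 8043.3$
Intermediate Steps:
$t{\left(u,r \right)} = - \frac{4}{3}$ ($t{\left(u,r \right)} = \left(- \frac{1}{3}\right) 4 = - \frac{4}{3}$)
$d{\left(S,X \right)} = \frac{8 X}{3}$ ($d{\left(S,X \right)} = X \left(4 - \frac{4}{3}\right) = X \frac{8}{3} = \frac{8 X}{3}$)
$- 127 \left(d{\left(12,\left(4 + I{\left(1,-2 \right)}\right) + 2 \left(-2\right) \right)} - 66\right) = - 127 \left(\frac{8 \left(\left(4 + 1\right) + 2 \left(-2\right)\right)}{3} - 66\right) = - 127 \left(\frac{8 \left(5 - 4\right)}{3} - 66\right) = - 127 \left(\frac{8}{3} \cdot 1 - 66\right) = - 127 \left(\frac{8}{3} - 66\right) = \left(-127\right) \left(- \frac{190}{3}\right) = \frac{24130}{3}$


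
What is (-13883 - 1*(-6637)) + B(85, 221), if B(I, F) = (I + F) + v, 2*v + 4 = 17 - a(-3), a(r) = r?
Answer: -6932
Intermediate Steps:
v = 8 (v = -2 + (17 - 1*(-3))/2 = -2 + (17 + 3)/2 = -2 + (½)*20 = -2 + 10 = 8)
B(I, F) = 8 + F + I (B(I, F) = (I + F) + 8 = (F + I) + 8 = 8 + F + I)
(-13883 - 1*(-6637)) + B(85, 221) = (-13883 - 1*(-6637)) + (8 + 221 + 85) = (-13883 + 6637) + 314 = -7246 + 314 = -6932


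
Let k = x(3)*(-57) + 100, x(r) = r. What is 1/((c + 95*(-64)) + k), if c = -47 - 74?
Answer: -1/6272 ≈ -0.00015944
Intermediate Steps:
c = -121
k = -71 (k = 3*(-57) + 100 = -171 + 100 = -71)
1/((c + 95*(-64)) + k) = 1/((-121 + 95*(-64)) - 71) = 1/((-121 - 6080) - 71) = 1/(-6201 - 71) = 1/(-6272) = -1/6272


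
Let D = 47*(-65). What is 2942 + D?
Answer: -113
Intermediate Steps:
D = -3055
2942 + D = 2942 - 3055 = -113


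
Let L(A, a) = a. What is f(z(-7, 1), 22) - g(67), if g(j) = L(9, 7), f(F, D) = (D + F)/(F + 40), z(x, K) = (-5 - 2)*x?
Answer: -552/89 ≈ -6.2022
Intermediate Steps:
z(x, K) = -7*x
f(F, D) = (D + F)/(40 + F)
g(j) = 7
f(z(-7, 1), 22) - g(67) = (22 - 7*(-7))/(40 - 7*(-7)) - 1*7 = (22 + 49)/(40 + 49) - 7 = 71/89 - 7 = -552/89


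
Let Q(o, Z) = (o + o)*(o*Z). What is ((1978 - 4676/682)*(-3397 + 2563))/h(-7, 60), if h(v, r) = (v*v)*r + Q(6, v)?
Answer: -46715120/69223 ≈ -674.85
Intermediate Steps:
Q(o, Z) = 2*Z*o**2 (Q(o, Z) = (2*o)*(Z*o) = 2*Z*o**2)
h(v, r) = 72*v + r*v**2 (h(v, r) = (v*v)*r + 2*v*6**2 = v**2*r + 2*v*36 = r*v**2 + 72*v = 72*v + r*v**2)
((1978 - 4676/682)*(-3397 + 2563))/h(-7, 60) = ((1978 - 4676/682)*(-3397 + 2563))/((-7*(72 + 60*(-7)))) = ((1978 - 4676*1/682)*(-834))/((-7*(72 - 420))) = ((1978 - 2338/341)*(-834))/((-7*(-348))) = ((672160/341)*(-834))/2436 = -560581440/341*1/2436 = -46715120/69223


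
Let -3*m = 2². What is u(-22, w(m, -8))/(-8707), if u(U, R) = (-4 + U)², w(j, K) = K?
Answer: -676/8707 ≈ -0.077639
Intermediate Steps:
m = -4/3 (m = -⅓*2² = -⅓*4 = -4/3 ≈ -1.3333)
u(-22, w(m, -8))/(-8707) = (-4 - 22)²/(-8707) = (-26)²*(-1/8707) = 676*(-1/8707) = -676/8707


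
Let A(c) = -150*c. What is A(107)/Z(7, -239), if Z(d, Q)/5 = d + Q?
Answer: 1605/116 ≈ 13.836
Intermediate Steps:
Z(d, Q) = 5*Q + 5*d (Z(d, Q) = 5*(d + Q) = 5*(Q + d) = 5*Q + 5*d)
A(107)/Z(7, -239) = (-150*107)/(5*(-239) + 5*7) = -16050/(-1195 + 35) = -16050/(-1160) = -16050*(-1/1160) = 1605/116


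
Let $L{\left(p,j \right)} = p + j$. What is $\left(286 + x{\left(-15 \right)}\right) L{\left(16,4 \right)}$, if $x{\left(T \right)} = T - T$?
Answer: $5720$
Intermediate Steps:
$x{\left(T \right)} = 0$
$L{\left(p,j \right)} = j + p$
$\left(286 + x{\left(-15 \right)}\right) L{\left(16,4 \right)} = \left(286 + 0\right) \left(4 + 16\right) = 286 \cdot 20 = 5720$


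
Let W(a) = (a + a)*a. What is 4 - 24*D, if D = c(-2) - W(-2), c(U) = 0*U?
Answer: 196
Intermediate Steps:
W(a) = 2*a² (W(a) = (2*a)*a = 2*a²)
c(U) = 0
D = -8 (D = 0 - 2*(-2)² = 0 - 2*4 = 0 - 1*8 = 0 - 8 = -8)
4 - 24*D = 4 - 24*(-8) = 4 + 192 = 196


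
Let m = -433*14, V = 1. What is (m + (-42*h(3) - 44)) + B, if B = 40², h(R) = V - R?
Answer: -4422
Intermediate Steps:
h(R) = 1 - R
B = 1600
m = -6062
(m + (-42*h(3) - 44)) + B = (-6062 + (-42*(1 - 1*3) - 44)) + 1600 = (-6062 + (-42*(1 - 3) - 44)) + 1600 = (-6062 + (-42*(-2) - 44)) + 1600 = (-6062 + (84 - 44)) + 1600 = (-6062 + 40) + 1600 = -6022 + 1600 = -4422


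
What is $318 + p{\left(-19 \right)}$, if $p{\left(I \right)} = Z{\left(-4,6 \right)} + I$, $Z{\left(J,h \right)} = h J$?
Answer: $275$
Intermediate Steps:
$Z{\left(J,h \right)} = J h$
$p{\left(I \right)} = -24 + I$ ($p{\left(I \right)} = \left(-4\right) 6 + I = -24 + I$)
$318 + p{\left(-19 \right)} = 318 - 43 = 275$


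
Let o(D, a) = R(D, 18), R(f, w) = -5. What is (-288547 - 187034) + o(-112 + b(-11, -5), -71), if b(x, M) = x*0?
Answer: -475586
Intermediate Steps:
b(x, M) = 0
o(D, a) = -5
(-288547 - 187034) + o(-112 + b(-11, -5), -71) = (-288547 - 187034) - 5 = -475581 - 5 = -475586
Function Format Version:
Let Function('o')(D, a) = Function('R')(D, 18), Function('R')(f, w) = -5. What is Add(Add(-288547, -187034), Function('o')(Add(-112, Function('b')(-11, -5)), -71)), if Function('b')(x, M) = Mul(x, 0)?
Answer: -475586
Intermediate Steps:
Function('b')(x, M) = 0
Function('o')(D, a) = -5
Add(Add(-288547, -187034), Function('o')(Add(-112, Function('b')(-11, -5)), -71)) = Add(Add(-288547, -187034), -5) = Add(-475581, -5) = -475586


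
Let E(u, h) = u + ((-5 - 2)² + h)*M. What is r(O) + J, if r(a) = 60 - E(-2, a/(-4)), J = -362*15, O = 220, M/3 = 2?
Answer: -5332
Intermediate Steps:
M = 6 (M = 3*2 = 6)
J = -5430
E(u, h) = 294 + u + 6*h (E(u, h) = u + ((-5 - 2)² + h)*6 = u + ((-7)² + h)*6 = u + (49 + h)*6 = u + (294 + 6*h) = 294 + u + 6*h)
r(a) = -232 + 3*a/2 (r(a) = 60 - (294 - 2 + 6*(a/(-4))) = 60 - (294 - 2 + 6*(a*(-¼))) = 60 - (294 - 2 + 6*(-a/4)) = 60 - (294 - 2 - 3*a/2) = 60 - (292 - 3*a/2) = 60 + (-292 + 3*a/2) = -232 + 3*a/2)
r(O) + J = (-232 + (3/2)*220) - 5430 = (-232 + 330) - 5430 = 98 - 5430 = -5332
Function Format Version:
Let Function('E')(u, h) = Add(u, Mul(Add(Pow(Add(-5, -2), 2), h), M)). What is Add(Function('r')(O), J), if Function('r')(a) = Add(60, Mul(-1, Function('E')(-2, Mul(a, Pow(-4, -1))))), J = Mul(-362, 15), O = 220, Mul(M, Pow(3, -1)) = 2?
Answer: -5332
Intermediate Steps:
M = 6 (M = Mul(3, 2) = 6)
J = -5430
Function('E')(u, h) = Add(294, u, Mul(6, h)) (Function('E')(u, h) = Add(u, Mul(Add(Pow(Add(-5, -2), 2), h), 6)) = Add(u, Mul(Add(Pow(-7, 2), h), 6)) = Add(u, Mul(Add(49, h), 6)) = Add(u, Add(294, Mul(6, h))) = Add(294, u, Mul(6, h)))
Function('r')(a) = Add(-232, Mul(Rational(3, 2), a)) (Function('r')(a) = Add(60, Mul(-1, Add(294, -2, Mul(6, Mul(a, Pow(-4, -1)))))) = Add(60, Mul(-1, Add(294, -2, Mul(6, Mul(a, Rational(-1, 4)))))) = Add(60, Mul(-1, Add(294, -2, Mul(6, Mul(Rational(-1, 4), a))))) = Add(60, Mul(-1, Add(294, -2, Mul(Rational(-3, 2), a)))) = Add(60, Mul(-1, Add(292, Mul(Rational(-3, 2), a)))) = Add(60, Add(-292, Mul(Rational(3, 2), a))) = Add(-232, Mul(Rational(3, 2), a)))
Add(Function('r')(O), J) = Add(Add(-232, Mul(Rational(3, 2), 220)), -5430) = Add(Add(-232, 330), -5430) = Add(98, -5430) = -5332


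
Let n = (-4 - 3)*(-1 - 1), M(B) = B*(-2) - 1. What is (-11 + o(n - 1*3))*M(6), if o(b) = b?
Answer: 0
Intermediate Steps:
M(B) = -1 - 2*B (M(B) = -2*B - 1 = -1 - 2*B)
n = 14 (n = -7*(-2) = 14)
(-11 + o(n - 1*3))*M(6) = (-11 + (14 - 1*3))*(-1 - 2*6) = (-11 + (14 - 3))*(-1 - 12) = (-11 + 11)*(-13) = 0*(-13) = 0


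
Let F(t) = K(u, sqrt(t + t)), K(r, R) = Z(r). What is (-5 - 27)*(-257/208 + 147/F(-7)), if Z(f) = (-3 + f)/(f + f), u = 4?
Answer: -488702/13 ≈ -37592.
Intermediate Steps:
Z(f) = (-3 + f)/(2*f) (Z(f) = (-3 + f)/((2*f)) = (-3 + f)*(1/(2*f)) = (-3 + f)/(2*f))
K(r, R) = (-3 + r)/(2*r)
F(t) = 1/8 (F(t) = (1/2)*(-3 + 4)/4 = (1/2)*(1/4)*1 = 1/8)
(-5 - 27)*(-257/208 + 147/F(-7)) = (-5 - 27)*(-257/208 + 147/(1/8)) = -32*(-257*1/208 + 147*8) = -32*(-257/208 + 1176) = -32*244351/208 = -488702/13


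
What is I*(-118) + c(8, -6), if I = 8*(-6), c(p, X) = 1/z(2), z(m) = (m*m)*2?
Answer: 45313/8 ≈ 5664.1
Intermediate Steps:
z(m) = 2*m² (z(m) = m²*2 = 2*m²)
c(p, X) = ⅛ (c(p, X) = 1/(2*2²) = 1/(2*4) = 1/8 = ⅛)
I = -48
I*(-118) + c(8, -6) = -48*(-118) + ⅛ = 5664 + ⅛ = 45313/8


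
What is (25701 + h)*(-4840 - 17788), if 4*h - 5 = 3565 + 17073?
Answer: -698339679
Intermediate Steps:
h = 20643/4 (h = 5/4 + (3565 + 17073)/4 = 5/4 + (¼)*20638 = 5/4 + 10319/2 = 20643/4 ≈ 5160.8)
(25701 + h)*(-4840 - 17788) = (25701 + 20643/4)*(-4840 - 17788) = (123447/4)*(-22628) = -698339679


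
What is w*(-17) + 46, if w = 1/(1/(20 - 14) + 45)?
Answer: 12364/271 ≈ 45.624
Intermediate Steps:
w = 6/271 (w = 1/(1/6 + 45) = 1/(⅙ + 45) = 1/(271/6) = 6/271 ≈ 0.022140)
w*(-17) + 46 = (6/271)*(-17) + 46 = -102/271 + 46 = 12364/271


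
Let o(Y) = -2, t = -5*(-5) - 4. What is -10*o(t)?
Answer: 20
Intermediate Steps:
t = 21 (t = 25 - 4 = 21)
-10*o(t) = -10*(-2) = 20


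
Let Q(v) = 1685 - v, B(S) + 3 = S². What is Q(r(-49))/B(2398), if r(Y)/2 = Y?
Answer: 1783/5750401 ≈ 0.00031007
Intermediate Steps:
r(Y) = 2*Y
B(S) = -3 + S²
Q(r(-49))/B(2398) = (1685 - 2*(-49))/(-3 + 2398²) = (1685 - 1*(-98))/(-3 + 5750404) = (1685 + 98)/5750401 = 1783*(1/5750401) = 1783/5750401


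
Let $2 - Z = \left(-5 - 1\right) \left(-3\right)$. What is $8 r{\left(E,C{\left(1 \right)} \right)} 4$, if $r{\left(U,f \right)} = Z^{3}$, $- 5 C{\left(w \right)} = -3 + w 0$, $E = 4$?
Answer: $-131072$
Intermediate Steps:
$Z = -16$ ($Z = 2 - \left(-5 - 1\right) \left(-3\right) = 2 - \left(-6\right) \left(-3\right) = 2 - 18 = -16$)
$C{\left(w \right)} = \frac{3}{5}$ ($C{\left(w \right)} = - \frac{-3 + w 0}{5} = - \frac{-3 + 0}{5} = \left(- \frac{1}{5}\right) \left(-3\right) = \frac{3}{5}$)
$r{\left(U,f \right)} = -4096$ ($r{\left(U,f \right)} = \left(-16\right)^{3} = -4096$)
$8 r{\left(E,C{\left(1 \right)} \right)} 4 = 8 \left(-4096\right) 4 = \left(-32768\right) 4 = -131072$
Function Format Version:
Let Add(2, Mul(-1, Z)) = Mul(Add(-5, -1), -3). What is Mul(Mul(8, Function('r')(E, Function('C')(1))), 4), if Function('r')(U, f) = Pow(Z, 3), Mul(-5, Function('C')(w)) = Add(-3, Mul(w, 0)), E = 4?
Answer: -131072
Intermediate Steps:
Z = -16 (Z = Add(2, Mul(-1, Mul(Add(-5, -1), -3))) = Add(2, Mul(-1, Mul(-6, -3))) = Add(2, Mul(-1, 18)) = Add(2, -18) = -16)
Function('C')(w) = Rational(3, 5) (Function('C')(w) = Mul(Rational(-1, 5), Add(-3, Mul(w, 0))) = Mul(Rational(-1, 5), Add(-3, 0)) = Mul(Rational(-1, 5), -3) = Rational(3, 5))
Function('r')(U, f) = -4096 (Function('r')(U, f) = Pow(-16, 3) = -4096)
Mul(Mul(8, Function('r')(E, Function('C')(1))), 4) = Mul(Mul(8, -4096), 4) = Mul(-32768, 4) = -131072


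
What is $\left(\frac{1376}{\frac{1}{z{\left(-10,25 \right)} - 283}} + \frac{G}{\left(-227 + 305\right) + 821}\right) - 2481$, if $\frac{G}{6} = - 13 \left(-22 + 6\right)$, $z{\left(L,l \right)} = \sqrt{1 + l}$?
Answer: $- \frac{352306963}{899} + 1376 \sqrt{26} \approx -3.8487 \cdot 10^{5}$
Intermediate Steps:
$G = 1248$ ($G = 6 \left(- 13 \left(-22 + 6\right)\right) = 6 \left(\left(-13\right) \left(-16\right)\right) = 6 \cdot 208 = 1248$)
$\left(\frac{1376}{\frac{1}{z{\left(-10,25 \right)} - 283}} + \frac{G}{\left(-227 + 305\right) + 821}\right) - 2481 = \left(\frac{1376}{\frac{1}{\sqrt{1 + 25} - 283}} + \frac{1248}{\left(-227 + 305\right) + 821}\right) - 2481 = \left(\frac{1376}{\frac{1}{\sqrt{26} - 283}} + \frac{1248}{78 + 821}\right) - 2481 = \left(\frac{1376}{\frac{1}{-283 + \sqrt{26}}} + \frac{1248}{899}\right) - 2481 = \left(1376 \left(-283 + \sqrt{26}\right) + 1248 \cdot \frac{1}{899}\right) - 2481 = \left(\left(-389408 + 1376 \sqrt{26}\right) + \frac{1248}{899}\right) - 2481 = \left(- \frac{350076544}{899} + 1376 \sqrt{26}\right) - 2481 = - \frac{352306963}{899} + 1376 \sqrt{26}$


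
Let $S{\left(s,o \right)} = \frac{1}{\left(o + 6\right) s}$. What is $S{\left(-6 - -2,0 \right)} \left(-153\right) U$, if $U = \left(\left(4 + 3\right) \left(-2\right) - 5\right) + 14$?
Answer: $- \frac{255}{8} \approx -31.875$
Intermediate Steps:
$U = -5$ ($U = \left(7 \left(-2\right) - 5\right) + 14 = \left(-14 - 5\right) + 14 = -19 + 14 = -5$)
$S{\left(s,o \right)} = \frac{1}{s \left(6 + o\right)}$ ($S{\left(s,o \right)} = \frac{1}{\left(6 + o\right) s} = \frac{1}{s \left(6 + o\right)}$)
$S{\left(-6 - -2,0 \right)} \left(-153\right) U = \frac{1}{\left(-6 - -2\right) \left(6 + 0\right)} \left(-153\right) \left(-5\right) = \frac{1}{\left(-6 + 2\right) 6} \left(-153\right) \left(-5\right) = \frac{1}{-4} \cdot \frac{1}{6} \left(-153\right) \left(-5\right) = \left(- \frac{1}{4}\right) \frac{1}{6} \left(-153\right) \left(-5\right) = \left(- \frac{1}{24}\right) \left(-153\right) \left(-5\right) = \frac{51}{8} \left(-5\right) = - \frac{255}{8}$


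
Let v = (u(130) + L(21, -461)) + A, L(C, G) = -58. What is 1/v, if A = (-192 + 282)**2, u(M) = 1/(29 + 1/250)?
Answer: 7251/58312792 ≈ 0.00012435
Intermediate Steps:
u(M) = 250/7251 (u(M) = 1/(29 + 1/250) = 1/(7251/250) = 250/7251)
A = 8100 (A = 90**2 = 8100)
v = 58312792/7251 (v = (250/7251 - 58) + 8100 = -420308/7251 + 8100 = 58312792/7251 ≈ 8042.0)
1/v = 1/(58312792/7251) = 7251/58312792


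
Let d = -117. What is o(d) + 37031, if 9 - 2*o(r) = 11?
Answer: 37030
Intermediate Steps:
o(r) = -1 (o(r) = 9/2 - ½*11 = 9/2 - 11/2 = -1)
o(d) + 37031 = -1 + 37031 = 37030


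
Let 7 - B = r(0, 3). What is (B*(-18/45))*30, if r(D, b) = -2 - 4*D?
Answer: -108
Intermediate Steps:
B = 9 (B = 7 - (-2 - 4*0) = 7 - (-2 + 0) = 7 - 1*(-2) = 7 + 2 = 9)
(B*(-18/45))*30 = (9*(-18/45))*30 = (9*(-18*1/45))*30 = (9*(-⅖))*30 = -18/5*30 = -108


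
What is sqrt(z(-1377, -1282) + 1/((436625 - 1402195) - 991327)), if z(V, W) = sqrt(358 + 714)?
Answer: sqrt(-217433 + 1701975941604*sqrt(67))/652299 ≈ 5.7220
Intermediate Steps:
z(V, W) = 4*sqrt(67) (z(V, W) = sqrt(1072) = 4*sqrt(67))
sqrt(z(-1377, -1282) + 1/((436625 - 1402195) - 991327)) = sqrt(4*sqrt(67) + 1/((436625 - 1402195) - 991327)) = sqrt(4*sqrt(67) + 1/(-965570 - 991327)) = sqrt(4*sqrt(67) + 1/(-1956897)) = sqrt(4*sqrt(67) - 1/1956897) = sqrt(-1/1956897 + 4*sqrt(67))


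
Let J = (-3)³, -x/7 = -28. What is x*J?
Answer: -5292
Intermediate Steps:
x = 196 (x = -7*(-28) = 196)
J = -27
x*J = 196*(-27) = -5292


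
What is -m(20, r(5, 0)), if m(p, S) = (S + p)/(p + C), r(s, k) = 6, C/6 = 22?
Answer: -13/76 ≈ -0.17105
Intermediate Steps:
C = 132 (C = 6*22 = 132)
m(p, S) = (S + p)/(132 + p) (m(p, S) = (S + p)/(p + 132) = (S + p)/(132 + p))
-m(20, r(5, 0)) = -(6 + 20)/(132 + 20) = -26/152 = -1*13/76 = -13/76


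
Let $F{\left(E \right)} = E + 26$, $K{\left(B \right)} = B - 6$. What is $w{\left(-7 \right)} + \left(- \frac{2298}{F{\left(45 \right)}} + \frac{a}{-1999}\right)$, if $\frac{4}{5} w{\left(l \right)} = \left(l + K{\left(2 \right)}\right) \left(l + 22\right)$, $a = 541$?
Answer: $- \frac{135619877}{567716} \approx -238.89$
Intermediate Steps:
$K{\left(B \right)} = -6 + B$ ($K{\left(B \right)} = B - 6 = -6 + B$)
$F{\left(E \right)} = 26 + E$
$w{\left(l \right)} = \frac{5 \left(-4 + l\right) \left(22 + l\right)}{4}$ ($w{\left(l \right)} = \frac{5 \left(l + \left(-6 + 2\right)\right) \left(l + 22\right)}{4} = \frac{5 \left(l - 4\right) \left(22 + l\right)}{4} = \frac{5 \left(-4 + l\right) \left(22 + l\right)}{4}$)
$w{\left(-7 \right)} + \left(- \frac{2298}{F{\left(45 \right)}} + \frac{a}{-1999}\right) = \left(-110 + \frac{5 \left(-7\right)^{2}}{4} + \frac{45}{2} \left(-7\right)\right) + \left(- \frac{2298}{26 + 45} + \frac{541}{-1999}\right) = \left(-110 + \frac{5}{4} \cdot 49 - \frac{315}{2}\right) + \left(- \frac{2298}{71} + 541 \left(- \frac{1}{1999}\right)\right) = \left(-110 + \frac{245}{4} - \frac{315}{2}\right) - \frac{4632113}{141929} = - \frac{825}{4} - \frac{4632113}{141929} = - \frac{135619877}{567716}$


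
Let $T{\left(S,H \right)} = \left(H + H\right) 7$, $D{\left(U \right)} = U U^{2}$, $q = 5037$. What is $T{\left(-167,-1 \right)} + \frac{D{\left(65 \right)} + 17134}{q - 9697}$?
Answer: $- \frac{356999}{4660} \approx -76.609$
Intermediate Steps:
$D{\left(U \right)} = U^{3}$
$T{\left(S,H \right)} = 14 H$ ($T{\left(S,H \right)} = 2 H 7 = 14 H$)
$T{\left(-167,-1 \right)} + \frac{D{\left(65 \right)} + 17134}{q - 9697} = 14 \left(-1\right) + \frac{65^{3} + 17134}{5037 - 9697} = -14 + \frac{274625 + 17134}{-4660} = -14 + 291759 \left(- \frac{1}{4660}\right) = -14 - \frac{291759}{4660} = - \frac{356999}{4660}$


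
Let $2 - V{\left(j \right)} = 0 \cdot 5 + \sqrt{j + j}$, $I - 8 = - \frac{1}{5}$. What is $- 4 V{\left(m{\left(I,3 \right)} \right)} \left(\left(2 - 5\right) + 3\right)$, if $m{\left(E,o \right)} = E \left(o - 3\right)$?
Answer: $0$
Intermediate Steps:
$I = \frac{39}{5}$ ($I = 8 - \frac{1}{5} = \frac{39}{5} \approx 7.8$)
$m{\left(E,o \right)} = E \left(-3 + o\right)$
$V{\left(j \right)} = 2 - \sqrt{2} \sqrt{j}$ ($V{\left(j \right)} = 2 - \left(0 \cdot 5 + \sqrt{j + j}\right) = 2 - \left(0 + \sqrt{2 j}\right) = 2 - \left(0 + \sqrt{2} \sqrt{j}\right) = 2 - \sqrt{2} \sqrt{j}$)
$- 4 V{\left(m{\left(I,3 \right)} \right)} \left(\left(2 - 5\right) + 3\right) = - 4 \left(2 - \sqrt{2} \sqrt{\frac{39 \left(-3 + 3\right)}{5}}\right) \left(\left(2 - 5\right) + 3\right) = - 4 \left(2 - \sqrt{2} \sqrt{\frac{39}{5} \cdot 0}\right) \left(-3 + 3\right) = - 4 \left(2 - \sqrt{2} \sqrt{0}\right) 0 = - 4 \left(2 - \sqrt{2} \cdot 0\right) 0 = - 4 \left(2 + 0\right) 0 = \left(-4\right) 2 \cdot 0 = \left(-8\right) 0 = 0$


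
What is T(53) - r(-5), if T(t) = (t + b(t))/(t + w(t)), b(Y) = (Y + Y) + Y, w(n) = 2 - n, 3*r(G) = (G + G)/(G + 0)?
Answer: 316/3 ≈ 105.33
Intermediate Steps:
r(G) = ⅔ (r(G) = ((G + G)/(G + 0))/3 = ((2*G)/G)/3 = (⅓)*2 = ⅔)
b(Y) = 3*Y (b(Y) = 2*Y + Y = 3*Y)
T(t) = 2*t (T(t) = (t + 3*t)/(t + (2 - t)) = (4*t)/2 = (4*t)*(½) = 2*t)
T(53) - r(-5) = 2*53 - 1*⅔ = 106 - ⅔ = 316/3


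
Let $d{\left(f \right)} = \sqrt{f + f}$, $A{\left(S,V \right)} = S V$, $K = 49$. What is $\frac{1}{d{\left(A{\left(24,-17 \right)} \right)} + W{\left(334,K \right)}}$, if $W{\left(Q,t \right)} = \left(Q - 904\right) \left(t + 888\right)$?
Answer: $- \frac{89015}{47542021486} - \frac{i \sqrt{51}}{71313032229} \approx -1.8723 \cdot 10^{-6} - 1.0014 \cdot 10^{-10} i$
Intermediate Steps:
$W{\left(Q,t \right)} = \left(-904 + Q\right) \left(888 + t\right)$
$d{\left(f \right)} = \sqrt{2} \sqrt{f}$ ($d{\left(f \right)} = \sqrt{2 f} = \sqrt{2} \sqrt{f}$)
$\frac{1}{d{\left(A{\left(24,-17 \right)} \right)} + W{\left(334,K \right)}} = \frac{1}{\sqrt{2} \sqrt{24 \left(-17\right)} + \left(-802752 - 44296 + 888 \cdot 334 + 334 \cdot 49\right)} = \frac{1}{\sqrt{2} \sqrt{-408} + \left(-802752 - 44296 + 296592 + 16366\right)} = \frac{1}{\sqrt{2} \cdot 2 i \sqrt{102} - 534090} = \frac{1}{4 i \sqrt{51} - 534090} = \frac{1}{-534090 + 4 i \sqrt{51}}$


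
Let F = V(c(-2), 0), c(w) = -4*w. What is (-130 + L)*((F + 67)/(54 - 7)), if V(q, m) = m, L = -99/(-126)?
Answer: -121203/658 ≈ -184.20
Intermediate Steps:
L = 11/14 (L = -99*(-1/126) = 11/14 ≈ 0.78571)
F = 0
(-130 + L)*((F + 67)/(54 - 7)) = (-130 + 11/14)*((0 + 67)/(54 - 7)) = -121203/(14*47) = -1809/14*67/47 = -121203/658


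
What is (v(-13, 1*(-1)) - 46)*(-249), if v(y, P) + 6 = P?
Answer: 13197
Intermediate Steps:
v(y, P) = -6 + P
(v(-13, 1*(-1)) - 46)*(-249) = ((-6 + 1*(-1)) - 46)*(-249) = ((-6 - 1) - 46)*(-249) = (-7 - 46)*(-249) = -53*(-249) = 13197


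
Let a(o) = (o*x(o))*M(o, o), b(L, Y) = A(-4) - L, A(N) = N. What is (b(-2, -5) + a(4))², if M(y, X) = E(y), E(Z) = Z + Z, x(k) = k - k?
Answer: 4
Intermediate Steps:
b(L, Y) = -4 - L
x(k) = 0
E(Z) = 2*Z
M(y, X) = 2*y
a(o) = 0 (a(o) = (o*0)*(2*o) = 0*(2*o) = 0)
(b(-2, -5) + a(4))² = ((-4 - 1*(-2)) + 0)² = ((-4 + 2) + 0)² = (-2 + 0)² = (-2)² = 4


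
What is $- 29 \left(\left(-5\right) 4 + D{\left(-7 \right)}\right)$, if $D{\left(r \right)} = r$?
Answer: $783$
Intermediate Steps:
$- 29 \left(\left(-5\right) 4 + D{\left(-7 \right)}\right) = - 29 \left(\left(-5\right) 4 - 7\right) = - 29 \left(-20 - 7\right) = \left(-29\right) \left(-27\right) = 783$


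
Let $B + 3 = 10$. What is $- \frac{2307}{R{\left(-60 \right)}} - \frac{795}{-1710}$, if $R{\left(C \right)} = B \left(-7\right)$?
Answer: $\frac{265595}{5586} \approx 47.547$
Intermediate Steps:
$B = 7$ ($B = -3 + 10 = 7$)
$R{\left(C \right)} = -49$ ($R{\left(C \right)} = 7 \left(-7\right) = -49$)
$- \frac{2307}{R{\left(-60 \right)}} - \frac{795}{-1710} = - \frac{2307}{-49} - \frac{795}{-1710} = \left(-2307\right) \left(- \frac{1}{49}\right) - - \frac{53}{114} = \frac{2307}{49} + \frac{53}{114} = \frac{265595}{5586}$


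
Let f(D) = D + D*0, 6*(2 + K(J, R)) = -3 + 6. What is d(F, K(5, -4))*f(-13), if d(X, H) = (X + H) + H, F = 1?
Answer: 26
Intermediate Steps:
K(J, R) = -3/2 (K(J, R) = -2 + (-3 + 6)/6 = -2 + (⅙)*3 = -2 + ½ = -3/2)
d(X, H) = X + 2*H (d(X, H) = (H + X) + H = X + 2*H)
f(D) = D (f(D) = D + 0 = D)
d(F, K(5, -4))*f(-13) = (1 + 2*(-3/2))*(-13) = (1 - 3)*(-13) = -2*(-13) = 26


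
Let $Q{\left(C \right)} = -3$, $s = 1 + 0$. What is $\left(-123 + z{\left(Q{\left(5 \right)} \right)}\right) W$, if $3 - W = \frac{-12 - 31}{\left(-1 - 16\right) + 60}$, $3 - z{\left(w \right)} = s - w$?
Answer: $-496$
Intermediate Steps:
$s = 1$
$z{\left(w \right)} = 2 + w$ ($z{\left(w \right)} = 3 - \left(1 - w\right) = 3 + \left(-1 + w\right) = 2 + w$)
$W = 4$ ($W = 3 - \frac{-12 - 31}{\left(-1 - 16\right) + 60} = 3 - - \frac{43}{\left(-1 - 16\right) + 60} = 3 - - \frac{43}{-17 + 60} = 3 - - \frac{43}{43} = 3 - \left(-43\right) \frac{1}{43} = 3 - -1 = 3 + 1 = 4$)
$\left(-123 + z{\left(Q{\left(5 \right)} \right)}\right) W = \left(-123 + \left(2 - 3\right)\right) 4 = \left(-123 - 1\right) 4 = \left(-124\right) 4 = -496$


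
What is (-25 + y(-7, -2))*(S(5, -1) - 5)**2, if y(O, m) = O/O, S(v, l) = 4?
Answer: -24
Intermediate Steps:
y(O, m) = 1
(-25 + y(-7, -2))*(S(5, -1) - 5)**2 = (-25 + 1)*(4 - 5)**2 = -24*(-1)**2 = -24*1 = -24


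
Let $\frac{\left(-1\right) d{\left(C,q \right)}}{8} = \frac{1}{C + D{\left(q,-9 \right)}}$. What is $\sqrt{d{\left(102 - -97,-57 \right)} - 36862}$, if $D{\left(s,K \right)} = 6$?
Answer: $\frac{i \sqrt{1549127190}}{205} \approx 191.99 i$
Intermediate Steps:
$d{\left(C,q \right)} = - \frac{8}{6 + C}$ ($d{\left(C,q \right)} = - \frac{8}{C + 6} = - \frac{8}{6 + C}$)
$\sqrt{d{\left(102 - -97,-57 \right)} - 36862} = \sqrt{- \frac{8}{6 + \left(102 - -97\right)} - 36862} = \sqrt{- \frac{8}{6 + \left(102 + 97\right)} - 36862} = \sqrt{- \frac{8}{6 + 199} - 36862} = \sqrt{- \frac{8}{205} - 36862} = \sqrt{- \frac{7556718}{205}} = \frac{i \sqrt{1549127190}}{205}$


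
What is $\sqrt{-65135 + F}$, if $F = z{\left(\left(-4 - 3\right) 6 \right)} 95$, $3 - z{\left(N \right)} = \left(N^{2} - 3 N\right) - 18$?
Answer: $i \sqrt{242690} \approx 492.64 i$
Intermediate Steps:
$z{\left(N \right)} = 21 - N^{2} + 3 N$ ($z{\left(N \right)} = 3 - \left(\left(N^{2} - 3 N\right) - 18\right) = 3 - \left(-18 + N^{2} - 3 N\right) = 3 + \left(18 - N^{2} + 3 N\right) = 21 - N^{2} + 3 N$)
$F = -177555$ ($F = \left(21 - \left(\left(-4 - 3\right) 6\right)^{2} + 3 \left(-4 - 3\right) 6\right) 95 = \left(21 - \left(\left(-7\right) 6\right)^{2} + 3 \left(\left(-7\right) 6\right)\right) 95 = \left(21 - \left(-42\right)^{2} + 3 \left(-42\right)\right) 95 = \left(21 - 1764 - 126\right) 95 = \left(-1869\right) 95 = -177555$)
$\sqrt{-65135 + F} = \sqrt{-65135 - 177555} = \sqrt{-242690} = i \sqrt{242690}$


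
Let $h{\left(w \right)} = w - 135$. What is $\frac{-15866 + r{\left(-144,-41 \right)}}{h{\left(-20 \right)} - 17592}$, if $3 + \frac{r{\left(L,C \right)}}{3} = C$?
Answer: $\frac{15998}{17747} \approx 0.90145$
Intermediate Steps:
$r{\left(L,C \right)} = -9 + 3 C$
$h{\left(w \right)} = -135 + w$
$\frac{-15866 + r{\left(-144,-41 \right)}}{h{\left(-20 \right)} - 17592} = \frac{-15866 + \left(-9 + 3 \left(-41\right)\right)}{\left(-135 - 20\right) - 17592} = \frac{-15866 - 132}{-155 - 17592} = \frac{-15866 - 132}{-17747} = \left(-15998\right) \left(- \frac{1}{17747}\right) = \frac{15998}{17747}$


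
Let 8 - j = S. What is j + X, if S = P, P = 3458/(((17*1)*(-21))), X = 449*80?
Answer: 1832822/51 ≈ 35938.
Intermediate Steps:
X = 35920
P = -494/51 (P = 3458/((17*(-21))) = 3458/(-357) = 3458*(-1/357) = -494/51 ≈ -9.6863)
S = -494/51 ≈ -9.6863
j = 902/51 (j = 8 - 1*(-494/51) = 8 + 494/51 = 902/51 ≈ 17.686)
j + X = 902/51 + 35920 = 1832822/51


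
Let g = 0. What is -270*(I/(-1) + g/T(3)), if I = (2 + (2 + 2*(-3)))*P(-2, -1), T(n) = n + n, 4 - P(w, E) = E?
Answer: -2700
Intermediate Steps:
P(w, E) = 4 - E
T(n) = 2*n
I = -10 (I = (2 + (2 + 2*(-3)))*(4 - 1*(-1)) = (2 + (2 - 6))*(4 + 1) = (2 - 4)*5 = -2*5 = -10)
-270*(I/(-1) + g/T(3)) = -270*(-10/(-1) + 0/((2*3))) = -270*(-10*(-1) + 0/6) = -270*(10 + 0*(⅙)) = -270*(10 + 0) = -270*10 = -2700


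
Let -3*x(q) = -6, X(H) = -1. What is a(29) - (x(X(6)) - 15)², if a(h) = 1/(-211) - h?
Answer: -41779/211 ≈ -198.00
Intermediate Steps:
x(q) = 2 (x(q) = -⅓*(-6) = 2)
a(h) = -1/211 - h
a(29) - (x(X(6)) - 15)² = (-1/211 - 1*29) - (2 - 15)² = (-1/211 - 29) - 1*(-13)² = -6120/211 - 1*169 = -6120/211 - 169 = -41779/211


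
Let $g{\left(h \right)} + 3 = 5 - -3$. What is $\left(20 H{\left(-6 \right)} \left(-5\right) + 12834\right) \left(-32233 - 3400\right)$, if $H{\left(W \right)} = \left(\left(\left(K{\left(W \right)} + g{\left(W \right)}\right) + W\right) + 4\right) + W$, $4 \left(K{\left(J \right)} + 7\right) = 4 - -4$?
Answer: $-485820322$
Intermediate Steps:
$g{\left(h \right)} = 5$ ($g{\left(h \right)} = -3 + \left(5 - -3\right) = -3 + \left(5 + 3\right) = -3 + 8 = 5$)
$K{\left(J \right)} = -5$ ($K{\left(J \right)} = -7 + \frac{4 - -4}{4} = -7 + \frac{4 + 4}{4} = -7 + \frac{1}{4} \cdot 8 = -7 + 2 = -5$)
$H{\left(W \right)} = 4 + 2 W$ ($H{\left(W \right)} = \left(\left(\left(-5 + 5\right) + W\right) + 4\right) + W = \left(\left(0 + W\right) + 4\right) + W = \left(W + 4\right) + W = \left(4 + W\right) + W = 4 + 2 W$)
$\left(20 H{\left(-6 \right)} \left(-5\right) + 12834\right) \left(-32233 - 3400\right) = \left(20 \left(4 + 2 \left(-6\right)\right) \left(-5\right) + 12834\right) \left(-32233 - 3400\right) = \left(20 \left(4 - 12\right) \left(-5\right) + 12834\right) \left(-35633\right) = \left(20 \left(-8\right) \left(-5\right) + 12834\right) \left(-35633\right) = \left(\left(-160\right) \left(-5\right) + 12834\right) \left(-35633\right) = \left(800 + 12834\right) \left(-35633\right) = 13634 \left(-35633\right) = -485820322$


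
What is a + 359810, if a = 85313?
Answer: 445123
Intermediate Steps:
a + 359810 = 85313 + 359810 = 445123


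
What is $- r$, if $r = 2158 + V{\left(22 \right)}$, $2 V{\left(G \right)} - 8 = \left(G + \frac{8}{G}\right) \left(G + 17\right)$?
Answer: $- \frac{28579}{11} \approx -2598.1$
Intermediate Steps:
$V{\left(G \right)} = 4 + \frac{\left(17 + G\right) \left(G + \frac{8}{G}\right)}{2}$ ($V{\left(G \right)} = 4 + \frac{\left(G + \frac{8}{G}\right) \left(G + 17\right)}{2} = 4 + \frac{\left(G + \frac{8}{G}\right) \left(17 + G\right)}{2} = 4 + \frac{\left(17 + G\right) \left(G + \frac{8}{G}\right)}{2}$)
$r = \frac{28579}{11}$ ($r = 2158 + \frac{136 + 22 \left(16 + 22^{2} + 17 \cdot 22\right)}{2 \cdot 22} = 2158 + \frac{1}{2} \cdot \frac{1}{22} \left(136 + 22 \left(16 + 484 + 374\right)\right) = 2158 + \frac{1}{2} \cdot \frac{1}{22} \left(136 + 22 \cdot 874\right) = 2158 + \frac{1}{2} \cdot \frac{1}{22} \left(136 + 19228\right) = 2158 + \frac{1}{2} \cdot \frac{1}{22} \cdot 19364 = 2158 + \frac{4841}{11} = \frac{28579}{11} \approx 2598.1$)
$- r = \left(-1\right) \frac{28579}{11} = - \frac{28579}{11}$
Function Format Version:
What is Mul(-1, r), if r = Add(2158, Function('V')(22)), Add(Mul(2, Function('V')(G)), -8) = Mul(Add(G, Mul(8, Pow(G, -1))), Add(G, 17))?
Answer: Rational(-28579, 11) ≈ -2598.1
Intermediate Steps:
Function('V')(G) = Add(4, Mul(Rational(1, 2), Add(17, G), Add(G, Mul(8, Pow(G, -1))))) (Function('V')(G) = Add(4, Mul(Rational(1, 2), Mul(Add(G, Mul(8, Pow(G, -1))), Add(G, 17)))) = Add(4, Mul(Rational(1, 2), Mul(Add(G, Mul(8, Pow(G, -1))), Add(17, G)))) = Add(4, Mul(Rational(1, 2), Mul(Add(17, G), Add(G, Mul(8, Pow(G, -1)))))) = Add(4, Mul(Rational(1, 2), Add(17, G), Add(G, Mul(8, Pow(G, -1))))))
r = Rational(28579, 11) (r = Add(2158, Mul(Rational(1, 2), Pow(22, -1), Add(136, Mul(22, Add(16, Pow(22, 2), Mul(17, 22)))))) = Add(2158, Mul(Rational(1, 2), Rational(1, 22), Add(136, Mul(22, Add(16, 484, 374))))) = Add(2158, Mul(Rational(1, 2), Rational(1, 22), Add(136, Mul(22, 874)))) = Add(2158, Mul(Rational(1, 2), Rational(1, 22), Add(136, 19228))) = Add(2158, Mul(Rational(1, 2), Rational(1, 22), 19364)) = Add(2158, Rational(4841, 11)) = Rational(28579, 11) ≈ 2598.1)
Mul(-1, r) = Mul(-1, Rational(28579, 11)) = Rational(-28579, 11)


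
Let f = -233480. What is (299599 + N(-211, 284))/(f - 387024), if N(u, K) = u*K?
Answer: -239675/620504 ≈ -0.38626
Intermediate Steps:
N(u, K) = K*u
(299599 + N(-211, 284))/(f - 387024) = (299599 + 284*(-211))/(-233480 - 387024) = (299599 - 59924)/(-620504) = 239675*(-1/620504) = -239675/620504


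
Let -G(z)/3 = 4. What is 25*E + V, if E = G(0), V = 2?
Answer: -298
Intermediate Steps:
G(z) = -12 (G(z) = -3*4 = -12)
E = -12
25*E + V = 25*(-12) + 2 = -300 + 2 = -298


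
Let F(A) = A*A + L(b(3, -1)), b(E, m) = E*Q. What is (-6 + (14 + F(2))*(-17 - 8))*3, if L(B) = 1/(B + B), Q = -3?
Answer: -8183/6 ≈ -1363.8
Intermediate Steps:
b(E, m) = -3*E (b(E, m) = E*(-3) = -3*E)
L(B) = 1/(2*B)
F(A) = -1/18 + A² (F(A) = A*A + 1/(2*((-3*3))) = A² + (½)/(-9) = A² + (½)*(-⅑) = A² - 1/18 = -1/18 + A²)
(-6 + (14 + F(2))*(-17 - 8))*3 = (-6 + (14 + (-1/18 + 2²))*(-17 - 8))*3 = (-6 + (14 + (-1/18 + 4))*(-25))*3 = (-6 + (14 + 71/18)*(-25))*3 = (-6 + (323/18)*(-25))*3 = (-6 - 8075/18)*3 = -8183/18*3 = -8183/6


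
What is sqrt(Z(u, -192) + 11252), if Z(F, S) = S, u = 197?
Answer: 2*sqrt(2765) ≈ 105.17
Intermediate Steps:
sqrt(Z(u, -192) + 11252) = sqrt(-192 + 11252) = sqrt(11060) = 2*sqrt(2765)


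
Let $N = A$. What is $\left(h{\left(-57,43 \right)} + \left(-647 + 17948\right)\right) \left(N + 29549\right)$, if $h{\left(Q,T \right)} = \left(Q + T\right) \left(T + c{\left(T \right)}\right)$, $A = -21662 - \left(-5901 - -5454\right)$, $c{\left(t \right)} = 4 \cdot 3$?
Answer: $137769354$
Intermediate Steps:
$c{\left(t \right)} = 12$
$A = -21215$ ($A = -21662 - \left(-5901 + 5454\right) = -21662 - -447 = -21662 + 447 = -21215$)
$h{\left(Q,T \right)} = \left(12 + T\right) \left(Q + T\right)$ ($h{\left(Q,T \right)} = \left(Q + T\right) \left(T + 12\right) = \left(Q + T\right) \left(12 + T\right) = \left(12 + T\right) \left(Q + T\right)$)
$N = -21215$
$\left(h{\left(-57,43 \right)} + \left(-647 + 17948\right)\right) \left(N + 29549\right) = \left(\left(43^{2} + 12 \left(-57\right) + 12 \cdot 43 - 2451\right) + \left(-647 + 17948\right)\right) \left(-21215 + 29549\right) = \left(\left(1849 - 684 + 516 - 2451\right) + 17301\right) 8334 = \left(-770 + 17301\right) 8334 = 16531 \cdot 8334 = 137769354$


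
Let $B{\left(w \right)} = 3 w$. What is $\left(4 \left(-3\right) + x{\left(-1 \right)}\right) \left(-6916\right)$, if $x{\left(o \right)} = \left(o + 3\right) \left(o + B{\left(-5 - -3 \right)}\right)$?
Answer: $179816$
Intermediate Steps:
$x{\left(o \right)} = \left(-6 + o\right) \left(3 + o\right)$ ($x{\left(o \right)} = \left(o + 3\right) \left(o + 3 \left(-5 - -3\right)\right) = \left(3 + o\right) \left(o + 3 \left(-5 + 3\right)\right) = \left(3 + o\right) \left(o + 3 \left(-2\right)\right) = \left(3 + o\right) \left(o - 6\right) = \left(3 + o\right) \left(-6 + o\right) = \left(-6 + o\right) \left(3 + o\right)$)
$\left(4 \left(-3\right) + x{\left(-1 \right)}\right) \left(-6916\right) = \left(4 \left(-3\right) - \left(15 - 1\right)\right) \left(-6916\right) = \left(-12 + \left(-18 + 1 + 3\right)\right) \left(-6916\right) = \left(-12 - 14\right) \left(-6916\right) = \left(-26\right) \left(-6916\right) = 179816$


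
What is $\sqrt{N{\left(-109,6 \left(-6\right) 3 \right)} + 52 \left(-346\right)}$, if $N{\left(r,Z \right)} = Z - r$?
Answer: $3 i \sqrt{1999} \approx 134.13 i$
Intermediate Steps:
$\sqrt{N{\left(-109,6 \left(-6\right) 3 \right)} + 52 \left(-346\right)} = \sqrt{\left(6 \left(-6\right) 3 - -109\right) + 52 \left(-346\right)} = \sqrt{\left(\left(-36\right) 3 + 109\right) - 17992} = \sqrt{\left(-108 + 109\right) - 17992} = \sqrt{1 - 17992} = \sqrt{-17991} = 3 i \sqrt{1999}$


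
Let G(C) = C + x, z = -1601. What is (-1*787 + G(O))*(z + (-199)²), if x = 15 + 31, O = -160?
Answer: -34238000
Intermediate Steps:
x = 46
G(C) = 46 + C (G(C) = C + 46 = 46 + C)
(-1*787 + G(O))*(z + (-199)²) = (-1*787 + (46 - 160))*(-1601 + (-199)²) = (-787 - 114)*(-1601 + 39601) = -901*38000 = -34238000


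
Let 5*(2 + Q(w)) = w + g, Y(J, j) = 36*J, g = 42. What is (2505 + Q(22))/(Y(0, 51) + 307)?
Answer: 12579/1535 ≈ 8.1948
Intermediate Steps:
Q(w) = 32/5 + w/5 (Q(w) = -2 + (w + 42)/5 = -2 + (42 + w)/5 = -2 + (42/5 + w/5) = 32/5 + w/5)
(2505 + Q(22))/(Y(0, 51) + 307) = (2505 + (32/5 + (⅕)*22))/(36*0 + 307) = (2505 + (32/5 + 22/5))/(0 + 307) = (2505 + 54/5)/307 = (12579/5)*(1/307) = 12579/1535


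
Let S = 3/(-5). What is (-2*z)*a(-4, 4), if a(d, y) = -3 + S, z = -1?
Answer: -36/5 ≈ -7.2000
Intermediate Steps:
S = -3/5 (S = 3*(-1/5) = -3/5 ≈ -0.60000)
a(d, y) = -18/5 (a(d, y) = -3 - 3/5 = -18/5)
(-2*z)*a(-4, 4) = -2*(-1)*(-18/5) = 2*(-18/5) = -36/5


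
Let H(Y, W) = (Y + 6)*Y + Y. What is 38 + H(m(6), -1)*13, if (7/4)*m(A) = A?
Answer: 24638/49 ≈ 502.82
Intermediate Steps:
m(A) = 4*A/7
H(Y, W) = Y + Y*(6 + Y) (H(Y, W) = (6 + Y)*Y + Y = Y*(6 + Y) + Y = Y + Y*(6 + Y))
38 + H(m(6), -1)*13 = 38 + (((4/7)*6)*(7 + (4/7)*6))*13 = 38 + (24*(7 + 24/7)/7)*13 = 38 + ((24/7)*(73/7))*13 = 38 + (1752/49)*13 = 38 + 22776/49 = 24638/49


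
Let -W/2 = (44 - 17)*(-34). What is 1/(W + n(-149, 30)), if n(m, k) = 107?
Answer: 1/1943 ≈ 0.00051467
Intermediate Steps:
W = 1836 (W = -2*(44 - 17)*(-34) = -54*(-34) = -2*(-918) = 1836)
1/(W + n(-149, 30)) = 1/(1836 + 107) = 1/1943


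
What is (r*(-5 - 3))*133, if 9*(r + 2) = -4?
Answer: 23408/9 ≈ 2600.9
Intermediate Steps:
r = -22/9 (r = -2 + (⅑)*(-4) = -2 - 4/9 = -22/9 ≈ -2.4444)
(r*(-5 - 3))*133 = -22*(-5 - 3)/9*133 = -22/9*(-8)*133 = (176/9)*133 = 23408/9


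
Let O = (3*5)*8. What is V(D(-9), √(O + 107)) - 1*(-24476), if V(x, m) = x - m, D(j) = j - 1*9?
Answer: 24458 - √227 ≈ 24443.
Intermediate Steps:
D(j) = -9 + j (D(j) = j - 9 = -9 + j)
O = 120 (O = 15*8 = 120)
V(D(-9), √(O + 107)) - 1*(-24476) = ((-9 - 9) - √(120 + 107)) - 1*(-24476) = (-18 - √227) + 24476 = 24458 - √227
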